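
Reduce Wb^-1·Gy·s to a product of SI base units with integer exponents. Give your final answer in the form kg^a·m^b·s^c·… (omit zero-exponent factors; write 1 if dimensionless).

Wb = kg·m²·s⁻²·A⁻¹.
So Wb⁻¹ = kg⁻¹·m⁻²·s²·A.
Gy = m²·s⁻².
Combining: Wb⁻¹·Gy·s = (kg⁻¹·m⁻²·s²·A) · (m²·s⁻²) · s = kg⁻¹·s·A.

kg⁻¹·s·A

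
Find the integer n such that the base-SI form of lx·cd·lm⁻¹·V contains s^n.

-3

lx = lm/m² (illuminance = luminous flux per area),
    = m⁻²·cd.
lm = cd·sr = cd (luminous flux; sr is dimensionless).
So lm⁻¹ = cd⁻¹.
V = W/A (potential = power per current),
    = kg·m²·s⁻³·A⁻¹.
Combining: lx·cd·lm⁻¹·V = (m⁻²·cd) · cd · cd⁻¹ · (kg·m²·s⁻³·A⁻¹) = kg·s⁻³·A⁻¹·cd.
The exponent of s is -3.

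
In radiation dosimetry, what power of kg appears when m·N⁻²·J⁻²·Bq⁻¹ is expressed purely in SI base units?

-4

N = kg·m/s² = kg·m·s⁻² (force = mass × acceleration).
So N⁻² = kg⁻²·m⁻²·s⁴.
J = N·m (work = force × distance),
    = kg·m²·s⁻².
So J⁻² = kg⁻²·m⁻⁴·s⁴.
Bq = 1/s = s⁻¹ (activity is decays per second).
So Bq⁻¹ = s.
Combining: m·N⁻²·J⁻²·Bq⁻¹ = m · (kg⁻²·m⁻²·s⁴) · (kg⁻²·m⁻⁴·s⁴) · s = kg⁻⁴·m⁻⁵·s⁹.
The exponent of kg is -4.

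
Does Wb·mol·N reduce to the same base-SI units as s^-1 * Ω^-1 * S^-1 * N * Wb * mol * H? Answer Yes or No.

No

Left side:
  Wb = kg·m²·s⁻²·A⁻¹.
  N = kg·m·s⁻².
  Combining: Wb·mol·N = (kg·m²·s⁻²·A⁻¹) · mol · (kg·m·s⁻²) = kg²·m³·s⁻⁴·A⁻¹·mol.
Right side:
  Ω = kg·m²·s⁻³·A⁻².
  So Ω⁻¹ = kg⁻¹·m⁻²·s³·A².
  S = kg⁻¹·m⁻²·s³·A².
  So S⁻¹ = kg·m²·s⁻³·A⁻².
  N = kg·m·s⁻².
  Wb = kg·m²·s⁻²·A⁻¹.
  H = kg·m²·s⁻²·A⁻².
  Combining: s⁻¹·Ω⁻¹·S⁻¹·N·Wb·mol·H = s⁻¹ · (kg⁻¹·m⁻²·s³·A²) · (kg·m²·s⁻³·A⁻²) · (kg·m·s⁻²) · (kg·m²·s⁻²·A⁻¹) · mol · (kg·m²·s⁻²·A⁻²) = kg³·m⁵·s⁻⁷·A⁻³·mol.
Left is kg²·m³·s⁻⁴·A⁻¹·mol; right is kg³·m⁵·s⁻⁷·A⁻³·mol — different.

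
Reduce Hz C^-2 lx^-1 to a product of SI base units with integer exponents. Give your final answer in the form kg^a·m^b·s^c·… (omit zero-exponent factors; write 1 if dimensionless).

m²·s⁻³·A⁻²·cd⁻¹

Hz = 1/s = s⁻¹ (frequency is cycles per second).
C = A·s = s·A (charge = current × time).
So C⁻² = s⁻²·A⁻².
lx = lm/m² (illuminance = luminous flux per area),
    = m⁻²·cd.
So lx⁻¹ = m²·cd⁻¹.
Combining: Hz·C⁻²·lx⁻¹ = s⁻¹ · (s⁻²·A⁻²) · (m²·cd⁻¹) = m²·s⁻³·A⁻²·cd⁻¹.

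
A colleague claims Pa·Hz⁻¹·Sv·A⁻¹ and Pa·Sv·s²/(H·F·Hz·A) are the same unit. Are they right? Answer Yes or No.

Yes

Left side:
  Pa = N/m² (pressure = force per area),
      = kg·m⁻¹·s⁻².
  Hz = 1/s = s⁻¹ (frequency is cycles per second).
  So Hz⁻¹ = s.
  Sv = J/kg (equivalent dose = energy per mass),
      = m²·s⁻².
  Combining: Pa·Hz⁻¹·Sv·A⁻¹ = (kg·m⁻¹·s⁻²) · s · (m²·s⁻²) · A⁻¹ = kg·m·s⁻³·A⁻¹.
Right side:
  H = Wb/A (inductance = flux per current),
      = kg·m²·s⁻²·A⁻².
  So H⁻¹ = kg⁻¹·m⁻²·s²·A².
  Pa = N/m² (pressure = force per area),
      = kg·m⁻¹·s⁻².
  F = C/V (capacitance = charge per voltage),
      = A·s/(kg·m²·s⁻³·A⁻¹) (substituting C and V),
      = kg⁻¹·m⁻²·s⁴·A².
  So F⁻¹ = kg·m²·s⁻⁴·A⁻².
  Sv = J/kg (equivalent dose = energy per mass),
      = m²·s⁻².
  Hz = 1/s = s⁻¹ (frequency is cycles per second).
  So Hz⁻¹ = s.
  Combining: H⁻¹·Pa·F⁻¹·Sv·Hz⁻¹·A⁻¹·s² = (kg⁻¹·m⁻²·s²·A²) · (kg·m⁻¹·s⁻²) · (kg·m²·s⁻⁴·A⁻²) · (m²·s⁻²) · s · A⁻¹ · s² = kg·m·s⁻³·A⁻¹.
Both reduce to kg·m·s⁻³·A⁻¹.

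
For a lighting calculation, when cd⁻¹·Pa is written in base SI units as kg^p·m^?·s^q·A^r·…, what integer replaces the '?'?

-1

Pa = N/m² (pressure = force per area),
    = kg·m⁻¹·s⁻².
Combining: cd⁻¹·Pa = cd⁻¹ · (kg·m⁻¹·s⁻²) = kg·m⁻¹·s⁻²·cd⁻¹.
The exponent of m is -1.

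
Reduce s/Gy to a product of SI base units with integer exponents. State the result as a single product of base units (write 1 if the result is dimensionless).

Gy = J/kg (absorbed dose = energy per mass),
    = m²·s⁻².
So Gy⁻¹ = m⁻²·s².
Combining: s·Gy⁻¹ = s · (m⁻²·s²) = m⁻²·s³.

m⁻²·s³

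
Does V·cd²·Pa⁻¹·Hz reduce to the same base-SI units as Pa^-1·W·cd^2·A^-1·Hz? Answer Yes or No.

Yes

Left side:
  V = W/A (potential = power per current),
      = kg·m²·s⁻³·A⁻¹.
  Pa = N/m² (pressure = force per area),
      = kg·m⁻¹·s⁻².
  So Pa⁻¹ = kg⁻¹·m·s².
  Hz = 1/s = s⁻¹ (frequency is cycles per second).
  Combining: V·cd²·Pa⁻¹·Hz = (kg·m²·s⁻³·A⁻¹) · cd² · (kg⁻¹·m·s²) · s⁻¹ = m³·s⁻²·A⁻¹·cd².
Right side:
  Pa = N/m² (pressure = force per area),
      = kg·m⁻¹·s⁻².
  So Pa⁻¹ = kg⁻¹·m·s².
  W = J/s (power = energy per time),
      = kg·m²·s⁻³.
  Hz = 1/s = s⁻¹ (frequency is cycles per second).
  Combining: Pa⁻¹·W·cd²·A⁻¹·Hz = (kg⁻¹·m·s²) · (kg·m²·s⁻³) · cd² · A⁻¹ · s⁻¹ = m³·s⁻²·A⁻¹·cd².
Both reduce to m³·s⁻²·A⁻¹·cd².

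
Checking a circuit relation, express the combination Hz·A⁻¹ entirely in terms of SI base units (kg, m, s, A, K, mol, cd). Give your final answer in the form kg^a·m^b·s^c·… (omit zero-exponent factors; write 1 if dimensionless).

Hz = s⁻¹.
Combining: Hz·A⁻¹ = s⁻¹ · A⁻¹ = s⁻¹·A⁻¹.

s⁻¹·A⁻¹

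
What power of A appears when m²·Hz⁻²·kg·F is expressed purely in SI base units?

Hz = s⁻¹.
So Hz⁻² = s².
F = kg⁻¹·m⁻²·s⁴·A².
Combining: m²·Hz⁻²·kg·F = m² · s² · kg · (kg⁻¹·m⁻²·s⁴·A²) = s⁶·A².
The exponent of A is 2.

2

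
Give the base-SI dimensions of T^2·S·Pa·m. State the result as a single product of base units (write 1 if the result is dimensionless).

T = kg·s⁻²·A⁻¹.
So T² = kg²·s⁻⁴·A⁻².
S = kg⁻¹·m⁻²·s³·A².
Pa = kg·m⁻¹·s⁻².
Combining: T²·S·Pa·m = (kg²·s⁻⁴·A⁻²) · (kg⁻¹·m⁻²·s³·A²) · (kg·m⁻¹·s⁻²) · m = kg²·m⁻²·s⁻³.

kg²·m⁻²·s⁻³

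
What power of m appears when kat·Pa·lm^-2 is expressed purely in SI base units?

kat = mol/s = s⁻¹·mol (catalytic activity).
Pa = N/m² (pressure = force per area),
    = kg·m⁻¹·s⁻².
lm = cd·sr = cd (luminous flux; sr is dimensionless).
So lm⁻² = cd⁻².
Combining: kat·Pa·lm⁻² = (s⁻¹·mol) · (kg·m⁻¹·s⁻²) · cd⁻² = kg·m⁻¹·s⁻³·mol·cd⁻².
The exponent of m is -1.

-1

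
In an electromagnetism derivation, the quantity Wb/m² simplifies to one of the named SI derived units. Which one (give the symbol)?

Wb = V·s (flux: a volt is a weber per second),
    = kg·m²·s⁻²·A⁻¹.
Combining: m⁻²·Wb = m⁻² · (kg·m²·s⁻²·A⁻¹) = kg·s⁻²·A⁻¹.
kg·s⁻²·A⁻¹ is the base-SI form of the tesla.

T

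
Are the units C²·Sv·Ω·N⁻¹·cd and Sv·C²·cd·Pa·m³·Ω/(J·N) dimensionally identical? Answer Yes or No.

Yes

Left side:
  C = A·s = s·A (charge = current × time).
  So C² = s²·A².
  Sv = J/kg (equivalent dose = energy per mass),
      = m²·s⁻².
  Ω = V/A (resistance = voltage per current),
      = kg·m²·s⁻³·A⁻².
  N = kg·m/s² = kg·m·s⁻² (force = mass × acceleration).
  So N⁻¹ = kg⁻¹·m⁻¹·s².
  Combining: C²·Sv·Ω·N⁻¹·cd = (s²·A²) · (m²·s⁻²) · (kg·m²·s⁻³·A⁻²) · (kg⁻¹·m⁻¹·s²) · cd = m³·s⁻¹·cd.
Right side:
  Sv = J/kg (equivalent dose = energy per mass),
      = m²·s⁻².
  C = A·s = s·A (charge = current × time).
  So C² = s²·A².
  Pa = N/m² (pressure = force per area),
      = kg·m⁻¹·s⁻².
  J = N·m (work = force × distance),
      = kg·m²·s⁻².
  So J⁻¹ = kg⁻¹·m⁻²·s².
  Ω = V/A (resistance = voltage per current),
      = kg·m²·s⁻³·A⁻².
  N = kg·m/s² = kg·m·s⁻² (force = mass × acceleration).
  So N⁻¹ = kg⁻¹·m⁻¹·s².
  Combining: Sv·C²·cd·Pa·m³·J⁻¹·Ω·N⁻¹ = (m²·s⁻²) · (s²·A²) · cd · (kg·m⁻¹·s⁻²) · m³ · (kg⁻¹·m⁻²·s²) · (kg·m²·s⁻³·A⁻²) · (kg⁻¹·m⁻¹·s²) = m³·s⁻¹·cd.
Both reduce to m³·s⁻¹·cd.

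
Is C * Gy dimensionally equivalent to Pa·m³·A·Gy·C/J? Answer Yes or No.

No

Left side:
  C = A·s = s·A (charge = current × time).
  Gy = J/kg (absorbed dose = energy per mass),
      = m²·s⁻².
  Combining: C·Gy = (s·A) · (m²·s⁻²) = m²·s⁻¹·A.
Right side:
  Pa = N/m² (pressure = force per area),
      = kg·m⁻¹·s⁻².
  Gy = J/kg (absorbed dose = energy per mass),
      = m²·s⁻².
  J = N·m (work = force × distance),
      = kg·m²·s⁻².
  So J⁻¹ = kg⁻¹·m⁻²·s².
  C = A·s = s·A (charge = current × time).
  Combining: Pa·m³·A·Gy·J⁻¹·C = (kg·m⁻¹·s⁻²) · m³ · A · (m²·s⁻²) · (kg⁻¹·m⁻²·s²) · (s·A) = m²·s⁻¹·A².
Left is m²·s⁻¹·A; right is m²·s⁻¹·A² — different.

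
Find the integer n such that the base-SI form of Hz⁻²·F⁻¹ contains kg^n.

Hz = 1/s = s⁻¹ (frequency is cycles per second).
So Hz⁻² = s².
F = C/V (capacitance = charge per voltage),
    = A·s/(kg·m²·s⁻³·A⁻¹) (substituting C and V),
    = kg⁻¹·m⁻²·s⁴·A².
So F⁻¹ = kg·m²·s⁻⁴·A⁻².
Combining: Hz⁻²·F⁻¹ = s² · (kg·m²·s⁻⁴·A⁻²) = kg·m²·s⁻²·A⁻².
The exponent of kg is 1.

1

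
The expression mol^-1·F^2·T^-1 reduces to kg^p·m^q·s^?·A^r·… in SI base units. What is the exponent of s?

F = kg⁻¹·m⁻²·s⁴·A².
So F² = kg⁻²·m⁻⁴·s⁸·A⁴.
T = kg·s⁻²·A⁻¹.
So T⁻¹ = kg⁻¹·s²·A.
Combining: mol⁻¹·F²·T⁻¹ = mol⁻¹ · (kg⁻²·m⁻⁴·s⁸·A⁴) · (kg⁻¹·s²·A) = kg⁻³·m⁻⁴·s¹⁰·A⁵·mol⁻¹.
The exponent of s is 10.

10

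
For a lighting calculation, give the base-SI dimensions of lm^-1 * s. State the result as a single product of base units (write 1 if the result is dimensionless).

s·cd⁻¹

lm = cd.
So lm⁻¹ = cd⁻¹.
Combining: lm⁻¹·s = cd⁻¹ · s = s·cd⁻¹.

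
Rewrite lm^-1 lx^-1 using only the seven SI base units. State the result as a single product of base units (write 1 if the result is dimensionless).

lm = cd.
So lm⁻¹ = cd⁻¹.
lx = m⁻²·cd.
So lx⁻¹ = m²·cd⁻¹.
Combining: lm⁻¹·lx⁻¹ = cd⁻¹ · (m²·cd⁻¹) = m²·cd⁻².

m²·cd⁻²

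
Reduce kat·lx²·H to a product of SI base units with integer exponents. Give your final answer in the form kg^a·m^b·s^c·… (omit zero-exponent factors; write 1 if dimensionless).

kg·m⁻²·s⁻³·A⁻²·mol·cd²

kat = mol/s = s⁻¹·mol (catalytic activity).
lx = lm/m² (illuminance = luminous flux per area),
    = m⁻²·cd.
So lx² = m⁻⁴·cd².
H = Wb/A (inductance = flux per current),
    = kg·m²·s⁻²·A⁻².
Combining: kat·lx²·H = (s⁻¹·mol) · (m⁻⁴·cd²) · (kg·m²·s⁻²·A⁻²) = kg·m⁻²·s⁻³·A⁻²·mol·cd².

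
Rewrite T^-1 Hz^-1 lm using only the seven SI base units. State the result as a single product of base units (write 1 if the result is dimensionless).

kg⁻¹·s³·A·cd

T = Wb/m² (flux density = flux per area),
    = kg·s⁻²·A⁻¹.
So T⁻¹ = kg⁻¹·s²·A.
Hz = 1/s = s⁻¹ (frequency is cycles per second).
So Hz⁻¹ = s.
lm = cd·sr = cd (luminous flux; sr is dimensionless).
Combining: T⁻¹·Hz⁻¹·lm = (kg⁻¹·s²·A) · s · cd = kg⁻¹·s³·A·cd.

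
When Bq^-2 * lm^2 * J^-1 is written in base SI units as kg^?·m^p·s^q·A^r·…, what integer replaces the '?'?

-1

Bq = 1/s = s⁻¹ (activity is decays per second).
So Bq⁻² = s².
lm = cd·sr = cd (luminous flux; sr is dimensionless).
So lm² = cd².
J = N·m (work = force × distance),
    = kg·m²·s⁻².
So J⁻¹ = kg⁻¹·m⁻²·s².
Combining: Bq⁻²·lm²·J⁻¹ = s² · cd² · (kg⁻¹·m⁻²·s²) = kg⁻¹·m⁻²·s⁴·cd².
The exponent of kg is -1.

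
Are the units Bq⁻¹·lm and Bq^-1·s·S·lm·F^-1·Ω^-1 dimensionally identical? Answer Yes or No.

No

Left side:
  Bq = 1/s = s⁻¹ (activity is decays per second).
  So Bq⁻¹ = s.
  lm = cd·sr = cd (luminous flux; sr is dimensionless).
  Combining: Bq⁻¹·lm = s · cd = s·cd.
Right side:
  Bq = s⁻¹.
  So Bq⁻¹ = s.
  S = kg⁻¹·m⁻²·s³·A².
  lm = cd.
  F = kg⁻¹·m⁻²·s⁴·A².
  So F⁻¹ = kg·m²·s⁻⁴·A⁻².
  Ω = kg·m²·s⁻³·A⁻².
  So Ω⁻¹ = kg⁻¹·m⁻²·s³·A².
  Combining: Bq⁻¹·s·S·lm·F⁻¹·Ω⁻¹ = s · s · (kg⁻¹·m⁻²·s³·A²) · cd · (kg·m²·s⁻⁴·A⁻²) · (kg⁻¹·m⁻²·s³·A²) = kg⁻¹·m⁻²·s⁴·A²·cd.
Left is s·cd; right is kg⁻¹·m⁻²·s⁴·A²·cd — different.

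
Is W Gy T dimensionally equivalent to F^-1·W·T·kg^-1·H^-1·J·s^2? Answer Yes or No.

Yes

Left side:
  W = kg·m²·s⁻³.
  Gy = m²·s⁻².
  T = kg·s⁻²·A⁻¹.
  Combining: W·Gy·T = (kg·m²·s⁻³) · (m²·s⁻²) · (kg·s⁻²·A⁻¹) = kg²·m⁴·s⁻⁷·A⁻¹.
Right side:
  F = C/V (capacitance = charge per voltage),
      = A·s/(kg·m²·s⁻³·A⁻¹) (substituting C and V),
      = kg⁻¹·m⁻²·s⁴·A².
  So F⁻¹ = kg·m²·s⁻⁴·A⁻².
  W = J/s (power = energy per time),
      = kg·m²·s⁻³.
  T = Wb/m² (flux density = flux per area),
      = kg·s⁻²·A⁻¹.
  H = Wb/A (inductance = flux per current),
      = kg·m²·s⁻²·A⁻².
  So H⁻¹ = kg⁻¹·m⁻²·s²·A².
  J = N·m (work = force × distance),
      = kg·m²·s⁻².
  Combining: F⁻¹·W·T·kg⁻¹·H⁻¹·J·s² = (kg·m²·s⁻⁴·A⁻²) · (kg·m²·s⁻³) · (kg·s⁻²·A⁻¹) · kg⁻¹ · (kg⁻¹·m⁻²·s²·A²) · (kg·m²·s⁻²) · s² = kg²·m⁴·s⁻⁷·A⁻¹.
Both reduce to kg²·m⁴·s⁻⁷·A⁻¹.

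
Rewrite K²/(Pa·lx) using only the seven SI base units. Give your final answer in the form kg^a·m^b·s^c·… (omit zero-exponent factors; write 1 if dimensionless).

kg⁻¹·m³·s²·K²·cd⁻¹

Pa = kg·m⁻¹·s⁻².
So Pa⁻¹ = kg⁻¹·m·s².
lx = m⁻²·cd.
So lx⁻¹ = m²·cd⁻¹.
Combining: Pa⁻¹·K²·lx⁻¹ = (kg⁻¹·m·s²) · K² · (m²·cd⁻¹) = kg⁻¹·m³·s²·K²·cd⁻¹.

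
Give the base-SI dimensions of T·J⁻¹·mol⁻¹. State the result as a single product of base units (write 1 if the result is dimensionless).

m⁻²·A⁻¹·mol⁻¹

T = Wb/m² (flux density = flux per area),
    = kg·s⁻²·A⁻¹.
J = N·m (work = force × distance),
    = kg·m²·s⁻².
So J⁻¹ = kg⁻¹·m⁻²·s².
Combining: T·J⁻¹·mol⁻¹ = (kg·s⁻²·A⁻¹) · (kg⁻¹·m⁻²·s²) · mol⁻¹ = m⁻²·A⁻¹·mol⁻¹.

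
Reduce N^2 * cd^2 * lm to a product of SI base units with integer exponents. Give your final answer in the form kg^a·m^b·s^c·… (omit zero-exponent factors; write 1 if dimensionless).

kg²·m²·s⁻⁴·cd³

N = kg·m/s² = kg·m·s⁻² (force = mass × acceleration).
So N² = kg²·m²·s⁻⁴.
lm = cd·sr = cd (luminous flux; sr is dimensionless).
Combining: N²·cd²·lm = (kg²·m²·s⁻⁴) · cd² · cd = kg²·m²·s⁻⁴·cd³.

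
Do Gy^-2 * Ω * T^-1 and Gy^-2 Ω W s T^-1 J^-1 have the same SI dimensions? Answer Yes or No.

Left side:
  Gy = J/kg (absorbed dose = energy per mass),
      = m²·s⁻².
  So Gy⁻² = m⁻⁴·s⁴.
  Ω = V/A (resistance = voltage per current),
      = kg·m²·s⁻³·A⁻².
  T = Wb/m² (flux density = flux per area),
      = kg·s⁻²·A⁻¹.
  So T⁻¹ = kg⁻¹·s²·A.
  Combining: Gy⁻²·Ω·T⁻¹ = (m⁻⁴·s⁴) · (kg·m²·s⁻³·A⁻²) · (kg⁻¹·s²·A) = m⁻²·s³·A⁻¹.
Right side:
  Gy = m²·s⁻².
  So Gy⁻² = m⁻⁴·s⁴.
  Ω = kg·m²·s⁻³·A⁻².
  W = kg·m²·s⁻³.
  T = kg·s⁻²·A⁻¹.
  So T⁻¹ = kg⁻¹·s²·A.
  J = kg·m²·s⁻².
  So J⁻¹ = kg⁻¹·m⁻²·s².
  Combining: Gy⁻²·Ω·W·s·T⁻¹·J⁻¹ = (m⁻⁴·s⁴) · (kg·m²·s⁻³·A⁻²) · (kg·m²·s⁻³) · s · (kg⁻¹·s²·A) · (kg⁻¹·m⁻²·s²) = m⁻²·s³·A⁻¹.
Both reduce to m⁻²·s³·A⁻¹.

Yes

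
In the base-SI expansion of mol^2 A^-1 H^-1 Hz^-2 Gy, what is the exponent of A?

H = Wb/A (inductance = flux per current),
    = kg·m²·s⁻²·A⁻².
So H⁻¹ = kg⁻¹·m⁻²·s²·A².
Hz = 1/s = s⁻¹ (frequency is cycles per second).
So Hz⁻² = s².
Gy = J/kg (absorbed dose = energy per mass),
    = m²·s⁻².
Combining: mol²·A⁻¹·H⁻¹·Hz⁻²·Gy = mol² · A⁻¹ · (kg⁻¹·m⁻²·s²·A²) · s² · (m²·s⁻²) = kg⁻¹·s²·A·mol².
The exponent of A is 1.

1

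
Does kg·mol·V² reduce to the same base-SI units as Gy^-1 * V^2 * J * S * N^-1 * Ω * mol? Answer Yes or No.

No

Left side:
  V = W/A (potential = power per current),
      = kg·m²·s⁻³·A⁻¹.
  So V² = kg²·m⁴·s⁻⁶·A⁻².
  Combining: kg·mol·V² = kg · mol · (kg²·m⁴·s⁻⁶·A⁻²) = kg³·m⁴·s⁻⁶·A⁻²·mol.
Right side:
  Gy = J/kg (absorbed dose = energy per mass),
      = m²·s⁻².
  So Gy⁻¹ = m⁻²·s².
  V = W/A (potential = power per current),
      = kg·m²·s⁻³·A⁻¹.
  So V² = kg²·m⁴·s⁻⁶·A⁻².
  J = N·m (work = force × distance),
      = kg·m²·s⁻².
  S = 1/Ω (conductance is reciprocal resistance),
      = kg⁻¹·m⁻²·s³·A².
  N = kg·m/s² = kg·m·s⁻² (force = mass × acceleration).
  So N⁻¹ = kg⁻¹·m⁻¹·s².
  Ω = V/A (resistance = voltage per current),
      = kg·m²·s⁻³·A⁻².
  Combining: Gy⁻¹·V²·J·S·N⁻¹·Ω·mol = (m⁻²·s²) · (kg²·m⁴·s⁻⁶·A⁻²) · (kg·m²·s⁻²) · (kg⁻¹·m⁻²·s³·A²) · (kg⁻¹·m⁻¹·s²) · (kg·m²·s⁻³·A⁻²) · mol = kg²·m³·s⁻⁴·A⁻²·mol.
Left is kg³·m⁴·s⁻⁶·A⁻²·mol; right is kg²·m³·s⁻⁴·A⁻²·mol — different.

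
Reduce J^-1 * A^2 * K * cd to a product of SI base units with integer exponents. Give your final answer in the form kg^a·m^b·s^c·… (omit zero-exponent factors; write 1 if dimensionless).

kg⁻¹·m⁻²·s²·A²·K·cd

J = kg·m²·s⁻².
So J⁻¹ = kg⁻¹·m⁻²·s².
Combining: J⁻¹·A²·K·cd = (kg⁻¹·m⁻²·s²) · A² · K · cd = kg⁻¹·m⁻²·s²·A²·K·cd.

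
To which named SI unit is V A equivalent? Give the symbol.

W

V = kg·m²·s⁻³·A⁻¹.
Combining: V·A = (kg·m²·s⁻³·A⁻¹) · A = kg·m²·s⁻³.
kg·m²·s⁻³ is the base-SI form of the watt.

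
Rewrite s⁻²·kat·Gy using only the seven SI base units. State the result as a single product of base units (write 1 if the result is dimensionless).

m²·s⁻⁵·mol

kat = mol/s = s⁻¹·mol (catalytic activity).
Gy = J/kg (absorbed dose = energy per mass),
    = m²·s⁻².
Combining: s⁻²·kat·Gy = s⁻² · (s⁻¹·mol) · (m²·s⁻²) = m²·s⁻⁵·mol.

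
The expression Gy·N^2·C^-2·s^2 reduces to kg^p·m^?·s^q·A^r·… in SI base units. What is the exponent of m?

4

Gy = J/kg (absorbed dose = energy per mass),
    = m²·s⁻².
N = kg·m/s² = kg·m·s⁻² (force = mass × acceleration).
So N² = kg²·m²·s⁻⁴.
C = A·s = s·A (charge = current × time).
So C⁻² = s⁻²·A⁻².
Combining: Gy·N²·C⁻²·s² = (m²·s⁻²) · (kg²·m²·s⁻⁴) · (s⁻²·A⁻²) · s² = kg²·m⁴·s⁻⁶·A⁻².
The exponent of m is 4.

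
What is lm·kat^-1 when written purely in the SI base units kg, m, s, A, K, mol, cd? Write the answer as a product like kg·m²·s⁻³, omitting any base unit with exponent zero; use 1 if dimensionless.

lm = cd.
kat = s⁻¹·mol.
So kat⁻¹ = s·mol⁻¹.
Combining: lm·kat⁻¹ = cd · (s·mol⁻¹) = s·mol⁻¹·cd.

s·mol⁻¹·cd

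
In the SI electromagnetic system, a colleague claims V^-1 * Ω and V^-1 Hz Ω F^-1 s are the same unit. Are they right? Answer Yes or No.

No

Left side:
  V = W/A (potential = power per current),
      = kg·m²·s⁻³·A⁻¹.
  So V⁻¹ = kg⁻¹·m⁻²·s³·A.
  Ω = V/A (resistance = voltage per current),
      = kg·m²·s⁻³·A⁻².
  Combining: V⁻¹·Ω = (kg⁻¹·m⁻²·s³·A) · (kg·m²·s⁻³·A⁻²) = A⁻¹.
Right side:
  V = W/A (potential = power per current),
      = kg·m²·s⁻³·A⁻¹.
  So V⁻¹ = kg⁻¹·m⁻²·s³·A.
  Hz = 1/s = s⁻¹ (frequency is cycles per second).
  Ω = V/A (resistance = voltage per current),
      = kg·m²·s⁻³·A⁻².
  F = C/V (capacitance = charge per voltage),
      = A·s/(kg·m²·s⁻³·A⁻¹) (substituting C and V),
      = kg⁻¹·m⁻²·s⁴·A².
  So F⁻¹ = kg·m²·s⁻⁴·A⁻².
  Combining: V⁻¹·Hz·Ω·F⁻¹·s = (kg⁻¹·m⁻²·s³·A) · s⁻¹ · (kg·m²·s⁻³·A⁻²) · (kg·m²·s⁻⁴·A⁻²) · s = kg·m²·s⁻⁴·A⁻³.
Left is A⁻¹; right is kg·m²·s⁻⁴·A⁻³ — different.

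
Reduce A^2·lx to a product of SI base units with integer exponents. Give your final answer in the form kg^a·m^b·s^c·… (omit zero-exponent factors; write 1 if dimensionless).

m⁻²·A²·cd

lx = lm/m² (illuminance = luminous flux per area),
    = m⁻²·cd.
Combining: A²·lx = A² · (m⁻²·cd) = m⁻²·A²·cd.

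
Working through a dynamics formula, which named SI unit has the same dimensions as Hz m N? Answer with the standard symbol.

W

Hz = 1/s = s⁻¹ (frequency is cycles per second).
N = kg·m/s² = kg·m·s⁻² (force = mass × acceleration).
Combining: Hz·m·N = s⁻¹ · m · (kg·m·s⁻²) = kg·m²·s⁻³.
kg·m²·s⁻³ is the base-SI form of the watt.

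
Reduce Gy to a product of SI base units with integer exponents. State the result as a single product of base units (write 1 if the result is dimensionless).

m²·s⁻²

Gy = J/kg (absorbed dose = energy per mass),
    = m²·s⁻².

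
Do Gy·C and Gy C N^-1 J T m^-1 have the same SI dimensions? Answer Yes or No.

Left side:
  Gy = J/kg (absorbed dose = energy per mass),
      = m²·s⁻².
  C = A·s = s·A (charge = current × time).
  Combining: Gy·C = (m²·s⁻²) · (s·A) = m²·s⁻¹·A.
Right side:
  Gy = m²·s⁻².
  C = s·A.
  N = kg·m·s⁻².
  So N⁻¹ = kg⁻¹·m⁻¹·s².
  J = kg·m²·s⁻².
  T = kg·s⁻²·A⁻¹.
  Combining: Gy·C·N⁻¹·J·T·m⁻¹ = (m²·s⁻²) · (s·A) · (kg⁻¹·m⁻¹·s²) · (kg·m²·s⁻²) · (kg·s⁻²·A⁻¹) · m⁻¹ = kg·m²·s⁻³.
Left is m²·s⁻¹·A; right is kg·m²·s⁻³ — different.

No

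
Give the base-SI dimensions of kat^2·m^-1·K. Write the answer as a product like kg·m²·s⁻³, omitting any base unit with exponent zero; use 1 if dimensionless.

m⁻¹·s⁻²·K·mol²

kat = mol/s = s⁻¹·mol (catalytic activity).
So kat² = s⁻²·mol².
Combining: kat²·m⁻¹·K = (s⁻²·mol²) · m⁻¹ · K = m⁻¹·s⁻²·K·mol².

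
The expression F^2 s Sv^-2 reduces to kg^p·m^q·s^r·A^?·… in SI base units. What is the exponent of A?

F = C/V (capacitance = charge per voltage),
    = A·s/(kg·m²·s⁻³·A⁻¹) (substituting C and V),
    = kg⁻¹·m⁻²·s⁴·A².
So F² = kg⁻²·m⁻⁴·s⁸·A⁴.
Sv = J/kg (equivalent dose = energy per mass),
    = m²·s⁻².
So Sv⁻² = m⁻⁴·s⁴.
Combining: F²·s·Sv⁻² = (kg⁻²·m⁻⁴·s⁸·A⁴) · s · (m⁻⁴·s⁴) = kg⁻²·m⁻⁸·s¹³·A⁴.
The exponent of A is 4.

4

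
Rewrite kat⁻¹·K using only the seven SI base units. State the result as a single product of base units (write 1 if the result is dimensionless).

s·K·mol⁻¹

kat = mol/s = s⁻¹·mol (catalytic activity).
So kat⁻¹ = s·mol⁻¹.
Combining: kat⁻¹·K = (s·mol⁻¹) · K = s·K·mol⁻¹.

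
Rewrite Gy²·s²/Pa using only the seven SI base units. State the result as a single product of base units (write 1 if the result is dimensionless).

kg⁻¹·m⁵

Gy = m²·s⁻².
So Gy² = m⁴·s⁻⁴.
Pa = kg·m⁻¹·s⁻².
So Pa⁻¹ = kg⁻¹·m·s².
Combining: Gy²·Pa⁻¹·s² = (m⁴·s⁻⁴) · (kg⁻¹·m·s²) · s² = kg⁻¹·m⁵.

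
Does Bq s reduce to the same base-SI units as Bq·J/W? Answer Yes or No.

Yes

Left side:
  Bq = s⁻¹.
  Combining: Bq·s = s⁻¹ · s = 1.
Right side:
  W = J/s (power = energy per time),
      = kg·m²·s⁻³.
  So W⁻¹ = kg⁻¹·m⁻²·s³.
  Bq = 1/s = s⁻¹ (activity is decays per second).
  J = N·m (work = force × distance),
      = kg·m²·s⁻².
  Combining: W⁻¹·Bq·J = (kg⁻¹·m⁻²·s³) · s⁻¹ · (kg·m²·s⁻²) = 1.
Both reduce to 1.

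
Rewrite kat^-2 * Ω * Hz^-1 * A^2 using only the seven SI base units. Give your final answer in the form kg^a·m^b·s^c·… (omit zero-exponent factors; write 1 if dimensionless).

kg·m²·mol⁻²

kat = mol/s = s⁻¹·mol (catalytic activity).
So kat⁻² = s²·mol⁻².
Ω = V/A (resistance = voltage per current),
    = kg·m²·s⁻³·A⁻².
Hz = 1/s = s⁻¹ (frequency is cycles per second).
So Hz⁻¹ = s.
Combining: kat⁻²·Ω·Hz⁻¹·A² = (s²·mol⁻²) · (kg·m²·s⁻³·A⁻²) · s · A² = kg·m²·mol⁻².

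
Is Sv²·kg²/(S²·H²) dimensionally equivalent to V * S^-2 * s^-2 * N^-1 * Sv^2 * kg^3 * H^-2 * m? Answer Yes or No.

Left side:
  Sv = m²·s⁻².
  So Sv² = m⁴·s⁻⁴.
  S = kg⁻¹·m⁻²·s³·A².
  So S⁻² = kg²·m⁴·s⁻⁶·A⁻⁴.
  H = kg·m²·s⁻²·A⁻².
  So H⁻² = kg⁻²·m⁻⁴·s⁴·A⁴.
  Combining: Sv²·S⁻²·kg²·H⁻² = (m⁴·s⁻⁴) · (kg²·m⁴·s⁻⁶·A⁻⁴) · kg² · (kg⁻²·m⁻⁴·s⁴·A⁴) = kg²·m⁴·s⁻⁶.
Right side:
  V = kg·m²·s⁻³·A⁻¹.
  S = kg⁻¹·m⁻²·s³·A².
  So S⁻² = kg²·m⁴·s⁻⁶·A⁻⁴.
  N = kg·m·s⁻².
  So N⁻¹ = kg⁻¹·m⁻¹·s².
  Sv = m²·s⁻².
  So Sv² = m⁴·s⁻⁴.
  H = kg·m²·s⁻²·A⁻².
  So H⁻² = kg⁻²·m⁻⁴·s⁴·A⁴.
  Combining: V·S⁻²·s⁻²·N⁻¹·Sv²·kg³·H⁻²·m = (kg·m²·s⁻³·A⁻¹) · (kg²·m⁴·s⁻⁶·A⁻⁴) · s⁻² · (kg⁻¹·m⁻¹·s²) · (m⁴·s⁻⁴) · kg³ · (kg⁻²·m⁻⁴·s⁴·A⁴) · m = kg³·m⁶·s⁻⁹·A⁻¹.
Left is kg²·m⁴·s⁻⁶; right is kg³·m⁶·s⁻⁹·A⁻¹ — different.

No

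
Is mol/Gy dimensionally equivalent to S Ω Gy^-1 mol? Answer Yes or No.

Left side:
  Gy = J/kg (absorbed dose = energy per mass),
      = m²·s⁻².
  So Gy⁻¹ = m⁻²·s².
  Combining: mol·Gy⁻¹ = mol · (m⁻²·s²) = m⁻²·s²·mol.
Right side:
  S = 1/Ω (conductance is reciprocal resistance),
      = kg⁻¹·m⁻²·s³·A².
  Ω = V/A (resistance = voltage per current),
      = kg·m²·s⁻³·A⁻².
  Gy = J/kg (absorbed dose = energy per mass),
      = m²·s⁻².
  So Gy⁻¹ = m⁻²·s².
  Combining: S·Ω·Gy⁻¹·mol = (kg⁻¹·m⁻²·s³·A²) · (kg·m²·s⁻³·A⁻²) · (m⁻²·s²) · mol = m⁻²·s²·mol.
Both reduce to m⁻²·s²·mol.

Yes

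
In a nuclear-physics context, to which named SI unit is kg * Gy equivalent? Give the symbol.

Gy = m²·s⁻².
Combining: kg·Gy = kg · (m²·s⁻²) = kg·m²·s⁻².
kg·m²·s⁻² is the base-SI form of the joule.

J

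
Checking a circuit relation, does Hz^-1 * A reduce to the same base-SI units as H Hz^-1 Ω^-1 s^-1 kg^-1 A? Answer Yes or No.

Left side:
  Hz = 1/s = s⁻¹ (frequency is cycles per second).
  So Hz⁻¹ = s.
  Combining: Hz⁻¹·A = s · A = s·A.
Right side:
  H = Wb/A (inductance = flux per current),
      = kg·m²·s⁻²·A⁻².
  Hz = 1/s = s⁻¹ (frequency is cycles per second).
  So Hz⁻¹ = s.
  Ω = V/A (resistance = voltage per current),
      = kg·m²·s⁻³·A⁻².
  So Ω⁻¹ = kg⁻¹·m⁻²·s³·A².
  Combining: H·Hz⁻¹·Ω⁻¹·s⁻¹·kg⁻¹·A = (kg·m²·s⁻²·A⁻²) · s · (kg⁻¹·m⁻²·s³·A²) · s⁻¹ · kg⁻¹ · A = kg⁻¹·s·A.
Left is s·A; right is kg⁻¹·s·A — different.

No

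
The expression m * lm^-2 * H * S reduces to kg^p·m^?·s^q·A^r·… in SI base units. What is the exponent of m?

lm = cd·sr = cd (luminous flux; sr is dimensionless).
So lm⁻² = cd⁻².
H = Wb/A (inductance = flux per current),
    = kg·m²·s⁻²·A⁻².
S = 1/Ω (conductance is reciprocal resistance),
    = kg⁻¹·m⁻²·s³·A².
Combining: m·lm⁻²·H·S = m · cd⁻² · (kg·m²·s⁻²·A⁻²) · (kg⁻¹·m⁻²·s³·A²) = m·s·cd⁻².
The exponent of m is 1.

1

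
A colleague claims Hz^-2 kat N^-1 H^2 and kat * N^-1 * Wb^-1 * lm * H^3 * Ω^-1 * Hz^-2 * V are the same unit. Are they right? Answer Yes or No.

Left side:
  Hz = 1/s = s⁻¹ (frequency is cycles per second).
  So Hz⁻² = s².
  kat = mol/s = s⁻¹·mol (catalytic activity).
  N = kg·m/s² = kg·m·s⁻² (force = mass × acceleration).
  So N⁻¹ = kg⁻¹·m⁻¹·s².
  H = Wb/A (inductance = flux per current),
      = kg·m²·s⁻²·A⁻².
  So H² = kg²·m⁴·s⁻⁴·A⁻⁴.
  Combining: Hz⁻²·kat·N⁻¹·H² = s² · (s⁻¹·mol) · (kg⁻¹·m⁻¹·s²) · (kg²·m⁴·s⁻⁴·A⁻⁴) = kg·m³·s⁻¹·A⁻⁴·mol.
Right side:
  kat = mol/s = s⁻¹·mol (catalytic activity).
  N = kg·m/s² = kg·m·s⁻² (force = mass × acceleration).
  So N⁻¹ = kg⁻¹·m⁻¹·s².
  Wb = V·s (flux: a volt is a weber per second),
      = kg·m²·s⁻²·A⁻¹.
  So Wb⁻¹ = kg⁻¹·m⁻²·s²·A.
  lm = cd·sr = cd (luminous flux; sr is dimensionless).
  H = Wb/A (inductance = flux per current),
      = kg·m²·s⁻²·A⁻².
  So H³ = kg³·m⁶·s⁻⁶·A⁻⁶.
  Ω = V/A (resistance = voltage per current),
      = kg·m²·s⁻³·A⁻².
  So Ω⁻¹ = kg⁻¹·m⁻²·s³·A².
  Hz = 1/s = s⁻¹ (frequency is cycles per second).
  So Hz⁻² = s².
  V = W/A (potential = power per current),
      = kg·m²·s⁻³·A⁻¹.
  Combining: kat·N⁻¹·Wb⁻¹·lm·H³·Ω⁻¹·Hz⁻²·V = (s⁻¹·mol) · (kg⁻¹·m⁻¹·s²) · (kg⁻¹·m⁻²·s²·A) · cd · (kg³·m⁶·s⁻⁶·A⁻⁶) · (kg⁻¹·m⁻²·s³·A²) · s² · (kg·m²·s⁻³·A⁻¹) = kg·m³·s⁻¹·A⁻⁴·mol·cd.
Left is kg·m³·s⁻¹·A⁻⁴·mol; right is kg·m³·s⁻¹·A⁻⁴·mol·cd — different.

No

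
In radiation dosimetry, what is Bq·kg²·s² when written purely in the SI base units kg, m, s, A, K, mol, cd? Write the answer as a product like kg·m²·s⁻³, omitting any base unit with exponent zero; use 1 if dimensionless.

kg²·s

Bq = s⁻¹.
Combining: Bq·kg²·s² = s⁻¹ · kg² · s² = kg²·s.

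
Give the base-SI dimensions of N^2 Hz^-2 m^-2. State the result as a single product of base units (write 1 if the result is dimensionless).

kg²·s⁻²

N = kg·m/s² = kg·m·s⁻² (force = mass × acceleration).
So N² = kg²·m²·s⁻⁴.
Hz = 1/s = s⁻¹ (frequency is cycles per second).
So Hz⁻² = s².
Combining: N²·Hz⁻²·m⁻² = (kg²·m²·s⁻⁴) · s² · m⁻² = kg²·s⁻².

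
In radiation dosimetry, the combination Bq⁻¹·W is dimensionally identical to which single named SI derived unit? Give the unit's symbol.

Bq = 1/s = s⁻¹ (activity is decays per second).
So Bq⁻¹ = s.
W = J/s (power = energy per time),
    = kg·m²·s⁻³.
Combining: Bq⁻¹·W = s · (kg·m²·s⁻³) = kg·m²·s⁻².
kg·m²·s⁻² is the base-SI form of the joule.

J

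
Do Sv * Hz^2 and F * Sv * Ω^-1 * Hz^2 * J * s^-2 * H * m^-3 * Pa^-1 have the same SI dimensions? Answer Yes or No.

Left side:
  Sv = m²·s⁻².
  Hz = s⁻¹.
  So Hz² = s⁻².
  Combining: Sv·Hz² = (m²·s⁻²) · s⁻² = m²·s⁻⁴.
Right side:
  F = C/V (capacitance = charge per voltage),
      = A·s/(kg·m²·s⁻³·A⁻¹) (substituting C and V),
      = kg⁻¹·m⁻²·s⁴·A².
  Sv = J/kg (equivalent dose = energy per mass),
      = m²·s⁻².
  Ω = V/A (resistance = voltage per current),
      = kg·m²·s⁻³·A⁻².
  So Ω⁻¹ = kg⁻¹·m⁻²·s³·A².
  Hz = 1/s = s⁻¹ (frequency is cycles per second).
  So Hz² = s⁻².
  J = N·m (work = force × distance),
      = kg·m²·s⁻².
  H = Wb/A (inductance = flux per current),
      = kg·m²·s⁻²·A⁻².
  Pa = N/m² (pressure = force per area),
      = kg·m⁻¹·s⁻².
  So Pa⁻¹ = kg⁻¹·m·s².
  Combining: F·Sv·Ω⁻¹·Hz²·J·s⁻²·H·m⁻³·Pa⁻¹ = (kg⁻¹·m⁻²·s⁴·A²) · (m²·s⁻²) · (kg⁻¹·m⁻²·s³·A²) · s⁻² · (kg·m²·s⁻²) · s⁻² · (kg·m²·s⁻²·A⁻²) · m⁻³ · (kg⁻¹·m·s²) = kg⁻¹·s⁻¹·A².
Left is m²·s⁻⁴; right is kg⁻¹·s⁻¹·A² — different.

No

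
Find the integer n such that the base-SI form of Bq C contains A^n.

1

Bq = 1/s = s⁻¹ (activity is decays per second).
C = A·s = s·A (charge = current × time).
Combining: Bq·C = s⁻¹ · (s·A) = A.
The exponent of A is 1.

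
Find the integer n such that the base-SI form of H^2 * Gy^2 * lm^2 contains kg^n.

2

H = Wb/A (inductance = flux per current),
    = kg·m²·s⁻²·A⁻².
So H² = kg²·m⁴·s⁻⁴·A⁻⁴.
Gy = J/kg (absorbed dose = energy per mass),
    = m²·s⁻².
So Gy² = m⁴·s⁻⁴.
lm = cd·sr = cd (luminous flux; sr is dimensionless).
So lm² = cd².
Combining: H²·Gy²·lm² = (kg²·m⁴·s⁻⁴·A⁻⁴) · (m⁴·s⁻⁴) · cd² = kg²·m⁸·s⁻⁸·A⁻⁴·cd².
The exponent of kg is 2.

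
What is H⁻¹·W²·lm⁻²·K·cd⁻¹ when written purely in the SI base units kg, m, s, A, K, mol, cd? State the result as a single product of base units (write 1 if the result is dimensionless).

H = Wb/A (inductance = flux per current),
    = kg·m²·s⁻²·A⁻².
So H⁻¹ = kg⁻¹·m⁻²·s²·A².
W = J/s (power = energy per time),
    = kg·m²·s⁻³.
So W² = kg²·m⁴·s⁻⁶.
lm = cd·sr = cd (luminous flux; sr is dimensionless).
So lm⁻² = cd⁻².
Combining: H⁻¹·W²·lm⁻²·K·cd⁻¹ = (kg⁻¹·m⁻²·s²·A²) · (kg²·m⁴·s⁻⁶) · cd⁻² · K · cd⁻¹ = kg·m²·s⁻⁴·A²·K·cd⁻³.

kg·m²·s⁻⁴·A²·K·cd⁻³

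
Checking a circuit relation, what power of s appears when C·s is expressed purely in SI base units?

2

C = A·s = s·A (charge = current × time).
Combining: C·s = (s·A) · s = s²·A.
The exponent of s is 2.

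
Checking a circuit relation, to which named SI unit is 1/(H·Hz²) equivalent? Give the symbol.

F

H = Wb/A (inductance = flux per current),
    = kg·m²·s⁻²·A⁻².
So H⁻¹ = kg⁻¹·m⁻²·s²·A².
Hz = 1/s = s⁻¹ (frequency is cycles per second).
So Hz⁻² = s².
Combining: H⁻¹·Hz⁻² = (kg⁻¹·m⁻²·s²·A²) · s² = kg⁻¹·m⁻²·s⁴·A².
kg⁻¹·m⁻²·s⁴·A² is the base-SI form of the farad.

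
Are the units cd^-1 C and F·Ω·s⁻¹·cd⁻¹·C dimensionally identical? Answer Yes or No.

Yes

Left side:
  C = s·A.
  Combining: cd⁻¹·C = cd⁻¹ · (s·A) = s·A·cd⁻¹.
Right side:
  F = kg⁻¹·m⁻²·s⁴·A².
  Ω = kg·m²·s⁻³·A⁻².
  C = s·A.
  Combining: F·Ω·s⁻¹·cd⁻¹·C = (kg⁻¹·m⁻²·s⁴·A²) · (kg·m²·s⁻³·A⁻²) · s⁻¹ · cd⁻¹ · (s·A) = s·A·cd⁻¹.
Both reduce to s·A·cd⁻¹.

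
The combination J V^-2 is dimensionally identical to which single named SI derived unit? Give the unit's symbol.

J = N·m (work = force × distance),
    = kg·m²·s⁻².
V = W/A (potential = power per current),
    = kg·m²·s⁻³·A⁻¹.
So V⁻² = kg⁻²·m⁻⁴·s⁶·A².
Combining: J·V⁻² = (kg·m²·s⁻²) · (kg⁻²·m⁻⁴·s⁶·A²) = kg⁻¹·m⁻²·s⁴·A².
kg⁻¹·m⁻²·s⁴·A² is the base-SI form of the farad.

F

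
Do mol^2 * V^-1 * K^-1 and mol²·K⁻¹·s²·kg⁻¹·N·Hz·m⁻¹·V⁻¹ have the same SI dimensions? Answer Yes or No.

No

Left side:
  V = kg·m²·s⁻³·A⁻¹.
  So V⁻¹ = kg⁻¹·m⁻²·s³·A.
  Combining: mol²·V⁻¹·K⁻¹ = mol² · (kg⁻¹·m⁻²·s³·A) · K⁻¹ = kg⁻¹·m⁻²·s³·A·K⁻¹·mol².
Right side:
  N = kg·m/s² = kg·m·s⁻² (force = mass × acceleration).
  Hz = 1/s = s⁻¹ (frequency is cycles per second).
  V = W/A (potential = power per current),
      = kg·m²·s⁻³·A⁻¹.
  So V⁻¹ = kg⁻¹·m⁻²·s³·A.
  Combining: mol²·K⁻¹·s²·kg⁻¹·N·Hz·m⁻¹·V⁻¹ = mol² · K⁻¹ · s² · kg⁻¹ · (kg·m·s⁻²) · s⁻¹ · m⁻¹ · (kg⁻¹·m⁻²·s³·A) = kg⁻¹·m⁻²·s²·A·K⁻¹·mol².
Left is kg⁻¹·m⁻²·s³·A·K⁻¹·mol²; right is kg⁻¹·m⁻²·s²·A·K⁻¹·mol² — different.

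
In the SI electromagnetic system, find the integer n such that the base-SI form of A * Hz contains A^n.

1

Hz = 1/s = s⁻¹ (frequency is cycles per second).
Combining: A·Hz = A · s⁻¹ = s⁻¹·A.
The exponent of A is 1.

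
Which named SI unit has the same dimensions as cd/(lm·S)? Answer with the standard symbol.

lm = cd.
So lm⁻¹ = cd⁻¹.
S = kg⁻¹·m⁻²·s³·A².
So S⁻¹ = kg·m²·s⁻³·A⁻².
Combining: cd·lm⁻¹·S⁻¹ = cd · cd⁻¹ · (kg·m²·s⁻³·A⁻²) = kg·m²·s⁻³·A⁻².
kg·m²·s⁻³·A⁻² is the base-SI form of the ohm.

Ω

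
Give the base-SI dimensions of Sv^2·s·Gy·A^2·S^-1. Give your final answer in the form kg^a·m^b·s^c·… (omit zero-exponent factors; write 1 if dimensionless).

Sv = J/kg (equivalent dose = energy per mass),
    = m²·s⁻².
So Sv² = m⁴·s⁻⁴.
Gy = J/kg (absorbed dose = energy per mass),
    = m²·s⁻².
S = 1/Ω (conductance is reciprocal resistance),
    = kg⁻¹·m⁻²·s³·A².
So S⁻¹ = kg·m²·s⁻³·A⁻².
Combining: Sv²·s·Gy·A²·S⁻¹ = (m⁴·s⁻⁴) · s · (m²·s⁻²) · A² · (kg·m²·s⁻³·A⁻²) = kg·m⁸·s⁻⁸.

kg·m⁸·s⁻⁸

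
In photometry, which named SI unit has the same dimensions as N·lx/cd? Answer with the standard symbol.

Pa

N = kg·m/s² = kg·m·s⁻² (force = mass × acceleration).
lx = lm/m² (illuminance = luminous flux per area),
    = m⁻²·cd.
Combining: N·cd⁻¹·lx = (kg·m·s⁻²) · cd⁻¹ · (m⁻²·cd) = kg·m⁻¹·s⁻².
kg·m⁻¹·s⁻² is the base-SI form of the pascal.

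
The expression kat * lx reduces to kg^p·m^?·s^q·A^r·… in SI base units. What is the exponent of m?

-2

kat = mol/s = s⁻¹·mol (catalytic activity).
lx = lm/m² (illuminance = luminous flux per area),
    = m⁻²·cd.
Combining: kat·lx = (s⁻¹·mol) · (m⁻²·cd) = m⁻²·s⁻¹·mol·cd.
The exponent of m is -2.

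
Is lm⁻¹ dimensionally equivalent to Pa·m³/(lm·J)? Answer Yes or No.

Yes

Left side:
  lm = cd.
  So lm⁻¹ = cd⁻¹.
Right side:
  lm = cd.
  So lm⁻¹ = cd⁻¹.
  Pa = kg·m⁻¹·s⁻².
  J = kg·m²·s⁻².
  So J⁻¹ = kg⁻¹·m⁻²·s².
  Combining: lm⁻¹·Pa·m³·J⁻¹ = cd⁻¹ · (kg·m⁻¹·s⁻²) · m³ · (kg⁻¹·m⁻²·s²) = cd⁻¹.
Both reduce to cd⁻¹.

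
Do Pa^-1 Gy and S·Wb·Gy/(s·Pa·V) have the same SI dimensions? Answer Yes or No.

No

Left side:
  Pa = kg·m⁻¹·s⁻².
  So Pa⁻¹ = kg⁻¹·m·s².
  Gy = m²·s⁻².
  Combining: Pa⁻¹·Gy = (kg⁻¹·m·s²) · (m²·s⁻²) = kg⁻¹·m³.
Right side:
  S = kg⁻¹·m⁻²·s³·A².
  Wb = kg·m²·s⁻²·A⁻¹.
  Gy = m²·s⁻².
  Pa = kg·m⁻¹·s⁻².
  So Pa⁻¹ = kg⁻¹·m·s².
  V = kg·m²·s⁻³·A⁻¹.
  So V⁻¹ = kg⁻¹·m⁻²·s³·A.
  Combining: S·Wb·s⁻¹·Gy·Pa⁻¹·V⁻¹ = (kg⁻¹·m⁻²·s³·A²) · (kg·m²·s⁻²·A⁻¹) · s⁻¹ · (m²·s⁻²) · (kg⁻¹·m·s²) · (kg⁻¹·m⁻²·s³·A) = kg⁻²·m·s³·A².
Left is kg⁻¹·m³; right is kg⁻²·m·s³·A² — different.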